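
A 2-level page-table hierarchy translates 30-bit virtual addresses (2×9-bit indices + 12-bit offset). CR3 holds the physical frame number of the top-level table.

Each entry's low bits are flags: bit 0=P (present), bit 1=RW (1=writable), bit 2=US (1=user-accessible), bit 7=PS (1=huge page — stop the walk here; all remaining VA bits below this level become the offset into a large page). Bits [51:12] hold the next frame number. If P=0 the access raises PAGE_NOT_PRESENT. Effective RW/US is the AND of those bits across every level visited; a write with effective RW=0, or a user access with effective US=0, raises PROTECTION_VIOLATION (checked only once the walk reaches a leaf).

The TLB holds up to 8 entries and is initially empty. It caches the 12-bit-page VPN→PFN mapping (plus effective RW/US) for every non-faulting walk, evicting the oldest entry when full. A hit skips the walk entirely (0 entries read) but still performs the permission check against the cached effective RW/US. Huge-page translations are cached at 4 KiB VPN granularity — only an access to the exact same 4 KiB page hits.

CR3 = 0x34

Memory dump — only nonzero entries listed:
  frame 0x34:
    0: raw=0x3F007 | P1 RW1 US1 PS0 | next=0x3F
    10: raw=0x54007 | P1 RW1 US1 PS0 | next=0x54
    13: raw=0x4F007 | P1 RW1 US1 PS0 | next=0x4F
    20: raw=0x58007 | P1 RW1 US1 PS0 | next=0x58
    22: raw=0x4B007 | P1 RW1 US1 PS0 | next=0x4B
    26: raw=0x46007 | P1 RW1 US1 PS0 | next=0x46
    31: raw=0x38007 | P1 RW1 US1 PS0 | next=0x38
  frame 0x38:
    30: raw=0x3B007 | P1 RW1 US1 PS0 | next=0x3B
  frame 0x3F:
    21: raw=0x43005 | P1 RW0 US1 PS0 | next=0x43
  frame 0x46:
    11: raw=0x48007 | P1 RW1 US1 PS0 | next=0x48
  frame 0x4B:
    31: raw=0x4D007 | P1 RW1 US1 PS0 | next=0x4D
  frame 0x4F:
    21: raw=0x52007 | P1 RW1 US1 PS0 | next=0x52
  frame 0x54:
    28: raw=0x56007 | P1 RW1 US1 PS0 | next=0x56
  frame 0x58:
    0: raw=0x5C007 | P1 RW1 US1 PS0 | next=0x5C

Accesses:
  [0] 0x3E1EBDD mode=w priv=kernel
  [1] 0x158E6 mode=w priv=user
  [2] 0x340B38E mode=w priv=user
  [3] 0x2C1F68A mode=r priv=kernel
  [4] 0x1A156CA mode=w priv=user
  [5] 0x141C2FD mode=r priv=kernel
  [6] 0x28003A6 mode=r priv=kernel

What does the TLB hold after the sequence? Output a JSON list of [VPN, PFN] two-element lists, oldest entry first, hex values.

Per-access translation:
#0 VA=0x3E1EBDD (w,kernel):
  L0 @0x34[31] → 0x38007  P=1,RW=1,US=1,PS=0
  L1 @0x38[30] → 0x3B007  P=1,RW=1,US=1,PS=0
  ⇒ phys 0x3BBDD  [2 reads]
#1 VA=0x158E6 (w,user):
  L0 @0x34[0] → 0x3F007  P=1,RW=1,US=1,PS=0
  L1 @0x3F[21] → 0x43005  P=1,RW=0,US=1,PS=0
  ✗ PROTECTION_VIOLATION  [2 reads]
#2 VA=0x340B38E (w,user):
  L0 @0x34[26] → 0x46007  P=1,RW=1,US=1,PS=0
  L1 @0x46[11] → 0x48007  P=1,RW=1,US=1,PS=0
  ⇒ phys 0x4838E  [2 reads]
#3 VA=0x2C1F68A (r,kernel):
  L0 @0x34[22] → 0x4B007  P=1,RW=1,US=1,PS=0
  L1 @0x4B[31] → 0x4D007  P=1,RW=1,US=1,PS=0
  ⇒ phys 0x4D68A  [2 reads]
#4 VA=0x1A156CA (w,user):
  L0 @0x34[13] → 0x4F007  P=1,RW=1,US=1,PS=0
  L1 @0x4F[21] → 0x52007  P=1,RW=1,US=1,PS=0
  ⇒ phys 0x526CA  [2 reads]
#5 VA=0x141C2FD (r,kernel):
  L0 @0x34[10] → 0x54007  P=1,RW=1,US=1,PS=0
  L1 @0x54[28] → 0x56007  P=1,RW=1,US=1,PS=0
  ⇒ phys 0x562FD  [2 reads]
#6 VA=0x28003A6 (r,kernel):
  L0 @0x34[20] → 0x58007  P=1,RW=1,US=1,PS=0
  L1 @0x58[0] → 0x5C007  P=1,RW=1,US=1,PS=0
  ⇒ phys 0x5C3A6  [2 reads]

TLB: [["0x3E1E", "0x3B"], ["0x340B", "0x48"], ["0x2C1F", "0x4D"], ["0x1A15", "0x52"], ["0x141C", "0x56"], ["0x2800", "0x5C"]]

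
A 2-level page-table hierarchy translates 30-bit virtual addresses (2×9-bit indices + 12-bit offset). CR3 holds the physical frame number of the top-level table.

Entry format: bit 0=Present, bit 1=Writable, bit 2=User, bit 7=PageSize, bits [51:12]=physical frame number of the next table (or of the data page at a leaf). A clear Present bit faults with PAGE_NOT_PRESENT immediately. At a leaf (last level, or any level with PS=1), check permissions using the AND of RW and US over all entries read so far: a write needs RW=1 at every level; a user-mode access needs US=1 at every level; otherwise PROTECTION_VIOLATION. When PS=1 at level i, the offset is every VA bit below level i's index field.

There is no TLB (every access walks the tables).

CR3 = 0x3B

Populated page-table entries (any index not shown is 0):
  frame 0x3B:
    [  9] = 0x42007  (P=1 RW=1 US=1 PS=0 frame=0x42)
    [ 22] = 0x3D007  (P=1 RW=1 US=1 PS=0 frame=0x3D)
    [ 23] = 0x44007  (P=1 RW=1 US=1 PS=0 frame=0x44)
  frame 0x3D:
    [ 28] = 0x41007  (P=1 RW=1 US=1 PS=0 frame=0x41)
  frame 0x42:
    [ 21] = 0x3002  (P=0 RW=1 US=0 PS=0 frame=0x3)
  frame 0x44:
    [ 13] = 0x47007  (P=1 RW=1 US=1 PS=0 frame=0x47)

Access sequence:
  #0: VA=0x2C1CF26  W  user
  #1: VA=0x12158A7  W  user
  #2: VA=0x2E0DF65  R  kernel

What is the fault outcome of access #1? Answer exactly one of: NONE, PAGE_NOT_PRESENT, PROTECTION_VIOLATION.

Trace:
#0 VA=0x2C1CF26 (w,user):
  L0: frame=0x3B idx=22 entry=0x3D007 [P=1 RW=1 US=1 PS=0]
  L1: frame=0x3D idx=28 entry=0x41007 [P=1 RW=1 US=1 PS=0]
  ✓ 0x41F26  — 2 lookups
#1 VA=0x12158A7 (w,user):
  L0: frame=0x3B idx=9 entry=0x42007 [P=1 RW=1 US=1 PS=0]
  L1: frame=0x42 idx=21 entry=0x3002 [P=0 RW=1 US=0 PS=0]
  ⇒ fault: PAGE_NOT_PRESENT  — 2 lookups
#2 VA=0x2E0DF65 (r,kernel):
  L0: frame=0x3B idx=23 entry=0x44007 [P=1 RW=1 US=1 PS=0]
  L1: frame=0x44 idx=13 entry=0x47007 [P=1 RW=1 US=1 PS=0]
  ✓ 0x47F65  — 2 lookups

Access #1 fault: PAGE_NOT_PRESENT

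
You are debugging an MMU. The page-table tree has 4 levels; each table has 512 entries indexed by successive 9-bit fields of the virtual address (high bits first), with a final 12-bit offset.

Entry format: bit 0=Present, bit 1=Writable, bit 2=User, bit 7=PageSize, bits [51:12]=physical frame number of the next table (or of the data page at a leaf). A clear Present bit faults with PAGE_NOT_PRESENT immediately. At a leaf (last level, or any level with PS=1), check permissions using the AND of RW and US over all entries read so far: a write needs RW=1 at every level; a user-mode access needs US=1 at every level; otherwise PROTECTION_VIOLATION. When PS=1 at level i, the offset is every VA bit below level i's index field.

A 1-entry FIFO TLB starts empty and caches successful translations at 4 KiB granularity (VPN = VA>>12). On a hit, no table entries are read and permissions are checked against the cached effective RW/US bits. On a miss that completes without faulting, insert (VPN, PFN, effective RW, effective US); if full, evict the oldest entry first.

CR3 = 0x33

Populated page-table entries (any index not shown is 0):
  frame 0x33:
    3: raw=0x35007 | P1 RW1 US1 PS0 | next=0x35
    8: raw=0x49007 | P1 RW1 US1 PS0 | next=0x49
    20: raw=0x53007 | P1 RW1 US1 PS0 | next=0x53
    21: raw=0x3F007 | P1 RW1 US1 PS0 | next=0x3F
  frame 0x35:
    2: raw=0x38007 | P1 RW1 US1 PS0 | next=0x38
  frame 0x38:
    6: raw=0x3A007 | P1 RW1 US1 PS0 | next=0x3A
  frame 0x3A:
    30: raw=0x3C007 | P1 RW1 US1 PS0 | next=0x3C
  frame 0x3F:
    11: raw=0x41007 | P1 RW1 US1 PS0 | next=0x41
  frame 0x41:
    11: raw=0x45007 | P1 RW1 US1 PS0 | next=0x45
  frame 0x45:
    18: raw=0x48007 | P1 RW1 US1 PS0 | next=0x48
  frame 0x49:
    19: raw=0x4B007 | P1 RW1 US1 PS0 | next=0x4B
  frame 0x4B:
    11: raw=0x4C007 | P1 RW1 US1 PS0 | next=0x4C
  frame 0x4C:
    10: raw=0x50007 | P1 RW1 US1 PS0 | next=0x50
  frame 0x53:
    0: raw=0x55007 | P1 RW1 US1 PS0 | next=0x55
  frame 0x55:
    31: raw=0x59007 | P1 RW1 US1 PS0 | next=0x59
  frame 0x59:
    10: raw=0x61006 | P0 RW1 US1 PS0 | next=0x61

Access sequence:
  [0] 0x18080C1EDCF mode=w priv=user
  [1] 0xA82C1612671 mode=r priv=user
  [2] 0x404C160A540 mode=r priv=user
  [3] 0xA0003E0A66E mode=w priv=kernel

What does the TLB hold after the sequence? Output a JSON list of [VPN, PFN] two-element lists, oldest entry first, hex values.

Trace:
#0 VA=0x18080C1EDCF (w,user):
  L0: frame=0x33 idx=3 entry=0x35007 [P=1 RW=1 US=1 PS=0]
  L1: frame=0x35 idx=2 entry=0x38007 [P=1 RW=1 US=1 PS=0]
  L2: frame=0x38 idx=6 entry=0x3A007 [P=1 RW=1 US=1 PS=0]
  L3: frame=0x3A idx=30 entry=0x3C007 [P=1 RW=1 US=1 PS=0]
  ⇒ phys 0x3CDCF  [4 reads]
#1 VA=0xA82C1612671 (r,user):
  L0: frame=0x33 idx=21 entry=0x3F007 [P=1 RW=1 US=1 PS=0]
  L1: frame=0x3F idx=11 entry=0x41007 [P=1 RW=1 US=1 PS=0]
  L2: frame=0x41 idx=11 entry=0x45007 [P=1 RW=1 US=1 PS=0]
  L3: frame=0x45 idx=18 entry=0x48007 [P=1 RW=1 US=1 PS=0]
  ⇒ phys 0x48671  [4 reads]
#2 VA=0x404C160A540 (r,user):
  L0: frame=0x33 idx=8 entry=0x49007 [P=1 RW=1 US=1 PS=0]
  L1: frame=0x49 idx=19 entry=0x4B007 [P=1 RW=1 US=1 PS=0]
  L2: frame=0x4B idx=11 entry=0x4C007 [P=1 RW=1 US=1 PS=0]
  L3: frame=0x4C idx=10 entry=0x50007 [P=1 RW=1 US=1 PS=0]
  ⇒ phys 0x50540  [4 reads]
#3 VA=0xA0003E0A66E (w,kernel):
  L0: frame=0x33 idx=20 entry=0x53007 [P=1 RW=1 US=1 PS=0]
  L1: frame=0x53 idx=0 entry=0x55007 [P=1 RW=1 US=1 PS=0]
  L2: frame=0x55 idx=31 entry=0x59007 [P=1 RW=1 US=1 PS=0]
  L3: frame=0x59 idx=10 entry=0x61006 [P=0 RW=1 US=1 PS=0]
  ✗ PAGE_NOT_PRESENT  [4 reads]

TLB: [["0x404C160A", "0x50"]]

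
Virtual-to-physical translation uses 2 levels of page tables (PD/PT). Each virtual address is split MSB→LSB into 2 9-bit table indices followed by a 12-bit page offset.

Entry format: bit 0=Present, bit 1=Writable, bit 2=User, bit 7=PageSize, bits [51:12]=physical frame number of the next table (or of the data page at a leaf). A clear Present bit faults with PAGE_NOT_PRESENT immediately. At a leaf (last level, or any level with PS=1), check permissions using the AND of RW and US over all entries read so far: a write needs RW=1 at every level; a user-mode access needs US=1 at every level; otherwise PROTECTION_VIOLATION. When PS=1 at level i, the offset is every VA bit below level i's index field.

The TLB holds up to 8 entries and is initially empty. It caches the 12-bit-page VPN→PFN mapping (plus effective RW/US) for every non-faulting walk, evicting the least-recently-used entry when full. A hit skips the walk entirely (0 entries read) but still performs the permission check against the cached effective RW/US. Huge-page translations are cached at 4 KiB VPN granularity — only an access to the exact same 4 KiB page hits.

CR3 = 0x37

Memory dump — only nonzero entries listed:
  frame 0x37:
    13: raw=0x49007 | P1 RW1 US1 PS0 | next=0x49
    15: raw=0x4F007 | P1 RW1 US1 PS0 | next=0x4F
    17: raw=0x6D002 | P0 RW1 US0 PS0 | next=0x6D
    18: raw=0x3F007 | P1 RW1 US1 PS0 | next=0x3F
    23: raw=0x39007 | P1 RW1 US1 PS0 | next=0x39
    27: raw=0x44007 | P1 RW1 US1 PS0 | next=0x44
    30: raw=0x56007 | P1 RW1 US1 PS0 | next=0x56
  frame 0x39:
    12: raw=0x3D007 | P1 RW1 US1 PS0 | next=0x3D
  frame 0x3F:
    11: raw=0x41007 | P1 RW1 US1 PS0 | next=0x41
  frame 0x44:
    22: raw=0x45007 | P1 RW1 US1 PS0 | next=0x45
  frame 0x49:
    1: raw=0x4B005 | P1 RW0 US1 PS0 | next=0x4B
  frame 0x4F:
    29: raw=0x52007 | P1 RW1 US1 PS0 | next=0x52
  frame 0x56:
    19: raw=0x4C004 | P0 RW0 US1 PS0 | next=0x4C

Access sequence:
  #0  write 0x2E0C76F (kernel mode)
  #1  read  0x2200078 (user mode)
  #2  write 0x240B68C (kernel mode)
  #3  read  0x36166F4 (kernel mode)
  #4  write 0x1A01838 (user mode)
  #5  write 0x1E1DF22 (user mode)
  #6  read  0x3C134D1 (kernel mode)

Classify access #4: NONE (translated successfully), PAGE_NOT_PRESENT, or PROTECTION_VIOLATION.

Per-access translation:
#0 VA=0x2E0C76F (w,kernel):
  [0] read 0x37 idx=23: raw=0x39007 flags P=1 W=1 U=1 S=0
  [1] read 0x39 idx=12: raw=0x3D007 flags P=1 W=1 U=1 S=0
  → PA=0x3D76F  (2 entries read)
#1 VA=0x2200078 (r,user):
  [0] read 0x37 idx=17: raw=0x6D002 flags P=0 W=1 U=0 S=0
  ⇒ fault: PAGE_NOT_PRESENT  — 1 lookups
#2 VA=0x240B68C (w,kernel):
  [0] read 0x37 idx=18: raw=0x3F007 flags P=1 W=1 U=1 S=0
  [1] read 0x3F idx=11: raw=0x41007 flags P=1 W=1 U=1 S=0
  → PA=0x4168C  (2 entries read)
#3 VA=0x36166F4 (r,kernel):
  [0] read 0x37 idx=27: raw=0x44007 flags P=1 W=1 U=1 S=0
  [1] read 0x44 idx=22: raw=0x45007 flags P=1 W=1 U=1 S=0
  → PA=0x456F4  (2 entries read)
#4 VA=0x1A01838 (w,user):
  [0] read 0x37 idx=13: raw=0x49007 flags P=1 W=1 U=1 S=0
  [1] read 0x49 idx=1: raw=0x4B005 flags P=1 W=0 U=1 S=0
  ⇒ fault: PROTECTION_VIOLATION  — 2 lookups
#5 VA=0x1E1DF22 (w,user):
  [0] read 0x37 idx=15: raw=0x4F007 flags P=1 W=1 U=1 S=0
  [1] read 0x4F idx=29: raw=0x52007 flags P=1 W=1 U=1 S=0
  → PA=0x52F22  (2 entries read)
#6 VA=0x3C134D1 (r,kernel):
  [0] read 0x37 idx=30: raw=0x56007 flags P=1 W=1 U=1 S=0
  [1] read 0x56 idx=19: raw=0x4C004 flags P=0 W=0 U=1 S=0
  ⇒ fault: PAGE_NOT_PRESENT  — 2 lookups

Access #4 fault: PROTECTION_VIOLATION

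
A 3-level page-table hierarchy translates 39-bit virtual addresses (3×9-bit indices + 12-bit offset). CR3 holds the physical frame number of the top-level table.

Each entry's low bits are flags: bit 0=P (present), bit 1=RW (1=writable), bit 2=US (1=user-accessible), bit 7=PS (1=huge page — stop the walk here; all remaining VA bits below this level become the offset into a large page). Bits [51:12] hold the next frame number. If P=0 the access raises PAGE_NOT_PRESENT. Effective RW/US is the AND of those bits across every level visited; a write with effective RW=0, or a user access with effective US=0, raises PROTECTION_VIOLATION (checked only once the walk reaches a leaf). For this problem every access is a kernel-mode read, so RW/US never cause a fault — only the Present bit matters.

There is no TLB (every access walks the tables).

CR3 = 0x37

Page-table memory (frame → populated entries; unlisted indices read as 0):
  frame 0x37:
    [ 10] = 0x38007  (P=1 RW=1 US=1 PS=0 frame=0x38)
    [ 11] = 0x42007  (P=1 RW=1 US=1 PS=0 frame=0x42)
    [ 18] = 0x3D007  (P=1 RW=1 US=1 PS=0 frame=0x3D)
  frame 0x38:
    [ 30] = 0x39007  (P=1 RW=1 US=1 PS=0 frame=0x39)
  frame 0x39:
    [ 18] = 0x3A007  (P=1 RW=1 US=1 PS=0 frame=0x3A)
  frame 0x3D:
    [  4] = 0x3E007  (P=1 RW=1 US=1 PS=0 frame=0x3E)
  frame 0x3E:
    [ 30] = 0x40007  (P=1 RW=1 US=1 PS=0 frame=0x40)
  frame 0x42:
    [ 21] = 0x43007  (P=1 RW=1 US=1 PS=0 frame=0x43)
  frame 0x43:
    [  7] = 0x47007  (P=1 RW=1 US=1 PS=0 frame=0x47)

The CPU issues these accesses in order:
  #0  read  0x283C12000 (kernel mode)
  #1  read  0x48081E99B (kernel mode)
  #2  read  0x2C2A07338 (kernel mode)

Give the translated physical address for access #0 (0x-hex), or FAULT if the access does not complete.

Trace:
#0 VA=0x283C12000 (r,kernel):
  [0] read 0x37 idx=10: raw=0x38007 flags P=1 W=1 U=1 S=0
  [1] read 0x38 idx=30: raw=0x39007 flags P=1 W=1 U=1 S=0
  [2] read 0x39 idx=18: raw=0x3A007 flags P=1 W=1 U=1 S=0
  ✓ 0x3A000  — 3 lookups
#1 VA=0x48081E99B (r,kernel):
  [0] read 0x37 idx=18: raw=0x3D007 flags P=1 W=1 U=1 S=0
  [1] read 0x3D idx=4: raw=0x3E007 flags P=1 W=1 U=1 S=0
  [2] read 0x3E idx=30: raw=0x40007 flags P=1 W=1 U=1 S=0
  ✓ 0x4099B  — 3 lookups
#2 VA=0x2C2A07338 (r,kernel):
  [0] read 0x37 idx=11: raw=0x42007 flags P=1 W=1 U=1 S=0
  [1] read 0x42 idx=21: raw=0x43007 flags P=1 W=1 U=1 S=0
  [2] read 0x43 idx=7: raw=0x47007 flags P=1 W=1 U=1 S=0
  ✓ 0x47338  — 3 lookups

Access #0 PA: 0x3A000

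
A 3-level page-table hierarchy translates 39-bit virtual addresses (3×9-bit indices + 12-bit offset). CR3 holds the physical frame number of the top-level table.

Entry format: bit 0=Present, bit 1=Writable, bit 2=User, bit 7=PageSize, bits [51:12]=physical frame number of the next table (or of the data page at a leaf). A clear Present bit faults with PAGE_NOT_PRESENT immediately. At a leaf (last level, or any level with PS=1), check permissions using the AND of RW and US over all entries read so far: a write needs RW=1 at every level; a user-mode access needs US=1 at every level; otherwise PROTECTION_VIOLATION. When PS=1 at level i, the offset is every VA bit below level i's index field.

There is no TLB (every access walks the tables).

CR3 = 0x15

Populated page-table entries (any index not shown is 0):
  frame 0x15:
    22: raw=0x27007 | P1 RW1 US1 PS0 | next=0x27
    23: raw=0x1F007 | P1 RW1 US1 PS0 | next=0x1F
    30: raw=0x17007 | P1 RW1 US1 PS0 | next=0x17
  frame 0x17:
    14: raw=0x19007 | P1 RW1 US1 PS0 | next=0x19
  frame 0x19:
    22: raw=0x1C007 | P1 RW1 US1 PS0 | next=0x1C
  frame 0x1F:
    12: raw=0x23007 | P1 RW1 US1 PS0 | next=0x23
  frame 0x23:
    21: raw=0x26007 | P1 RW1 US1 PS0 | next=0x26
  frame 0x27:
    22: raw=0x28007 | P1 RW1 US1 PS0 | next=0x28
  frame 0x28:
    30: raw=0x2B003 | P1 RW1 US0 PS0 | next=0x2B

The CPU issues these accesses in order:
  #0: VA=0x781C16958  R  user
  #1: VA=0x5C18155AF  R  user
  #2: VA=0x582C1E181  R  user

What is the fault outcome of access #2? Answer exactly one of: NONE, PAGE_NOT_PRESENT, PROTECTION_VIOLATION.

Trace:
#0 VA=0x781C16958 (r,user):
  L0: frame=0x15 idx=30 entry=0x17007 [P=1 RW=1 US=1 PS=0]
  L1: frame=0x17 idx=14 entry=0x19007 [P=1 RW=1 US=1 PS=0]
  L2: frame=0x19 idx=22 entry=0x1C007 [P=1 RW=1 US=1 PS=0]
  ⇒ phys 0x1C958  [3 reads]
#1 VA=0x5C18155AF (r,user):
  L0: frame=0x15 idx=23 entry=0x1F007 [P=1 RW=1 US=1 PS=0]
  L1: frame=0x1F idx=12 entry=0x23007 [P=1 RW=1 US=1 PS=0]
  L2: frame=0x23 idx=21 entry=0x26007 [P=1 RW=1 US=1 PS=0]
  ⇒ phys 0x265AF  [3 reads]
#2 VA=0x582C1E181 (r,user):
  L0: frame=0x15 idx=22 entry=0x27007 [P=1 RW=1 US=1 PS=0]
  L1: frame=0x27 idx=22 entry=0x28007 [P=1 RW=1 US=1 PS=0]
  L2: frame=0x28 idx=30 entry=0x2B003 [P=1 RW=1 US=0 PS=0]
  → PROTECTION_VIOLATION  (3 entries read)

Access #2 fault: PROTECTION_VIOLATION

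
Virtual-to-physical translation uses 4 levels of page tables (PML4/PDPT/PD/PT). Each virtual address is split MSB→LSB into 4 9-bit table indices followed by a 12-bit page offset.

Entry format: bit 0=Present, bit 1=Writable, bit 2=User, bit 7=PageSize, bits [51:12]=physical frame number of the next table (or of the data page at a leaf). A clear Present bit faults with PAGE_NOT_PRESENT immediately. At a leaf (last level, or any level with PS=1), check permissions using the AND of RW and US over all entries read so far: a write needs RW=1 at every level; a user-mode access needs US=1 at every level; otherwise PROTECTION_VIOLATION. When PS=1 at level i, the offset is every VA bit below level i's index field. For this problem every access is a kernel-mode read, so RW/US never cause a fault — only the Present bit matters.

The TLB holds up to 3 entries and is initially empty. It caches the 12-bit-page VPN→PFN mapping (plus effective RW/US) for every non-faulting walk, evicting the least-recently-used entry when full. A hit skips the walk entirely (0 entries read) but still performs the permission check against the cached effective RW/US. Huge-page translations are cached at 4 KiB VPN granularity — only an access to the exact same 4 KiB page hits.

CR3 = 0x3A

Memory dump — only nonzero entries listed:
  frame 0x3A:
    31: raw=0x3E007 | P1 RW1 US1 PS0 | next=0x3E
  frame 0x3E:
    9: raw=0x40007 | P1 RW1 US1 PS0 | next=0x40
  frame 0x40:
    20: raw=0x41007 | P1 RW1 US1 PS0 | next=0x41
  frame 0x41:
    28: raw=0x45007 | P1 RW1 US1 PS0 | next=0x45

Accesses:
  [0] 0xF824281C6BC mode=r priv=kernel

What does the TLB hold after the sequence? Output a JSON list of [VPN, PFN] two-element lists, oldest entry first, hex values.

Walk each access:
#0 VA=0xF824281C6BC (r,kernel):
  lvl0: tbl 0x3A, slot 31 ⇒ 0x3E007 (P1/RW1/US1/PS0)
  lvl1: tbl 0x3E, slot 9 ⇒ 0x40007 (P1/RW1/US1/PS0)
  lvl2: tbl 0x40, slot 20 ⇒ 0x41007 (P1/RW1/US1/PS0)
  lvl3: tbl 0x41, slot 28 ⇒ 0x45007 (P1/RW1/US1/PS0)
  ⇒ phys 0x456BC  [4 reads]

TLB: [["0xF824281C", "0x45"]]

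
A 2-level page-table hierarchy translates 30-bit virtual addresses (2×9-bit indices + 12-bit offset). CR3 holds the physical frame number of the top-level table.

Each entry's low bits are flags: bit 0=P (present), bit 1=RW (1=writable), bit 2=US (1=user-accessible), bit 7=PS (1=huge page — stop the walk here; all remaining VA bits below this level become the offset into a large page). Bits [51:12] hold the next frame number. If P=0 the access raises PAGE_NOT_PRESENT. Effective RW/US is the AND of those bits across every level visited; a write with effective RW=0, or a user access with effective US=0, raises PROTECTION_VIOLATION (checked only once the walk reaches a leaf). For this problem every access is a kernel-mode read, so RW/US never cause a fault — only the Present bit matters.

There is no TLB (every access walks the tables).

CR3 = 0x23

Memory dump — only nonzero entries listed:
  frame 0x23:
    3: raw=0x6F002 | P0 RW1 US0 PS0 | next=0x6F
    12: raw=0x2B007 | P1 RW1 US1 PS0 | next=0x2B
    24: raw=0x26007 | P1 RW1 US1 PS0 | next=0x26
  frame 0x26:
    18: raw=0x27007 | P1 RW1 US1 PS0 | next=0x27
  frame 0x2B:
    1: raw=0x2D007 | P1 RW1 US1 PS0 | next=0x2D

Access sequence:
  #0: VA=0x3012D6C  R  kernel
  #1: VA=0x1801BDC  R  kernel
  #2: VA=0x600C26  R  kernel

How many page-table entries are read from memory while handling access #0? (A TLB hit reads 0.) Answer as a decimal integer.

Walk each access:
#0 VA=0x3012D6C (r,kernel):
  lvl0: tbl 0x23, slot 24 ⇒ 0x26007 (P1/RW1/US1/PS0)
  lvl1: tbl 0x26, slot 18 ⇒ 0x27007 (P1/RW1/US1/PS0)
  → PA=0x27D6C  (2 entries read)
#1 VA=0x1801BDC (r,kernel):
  lvl0: tbl 0x23, slot 12 ⇒ 0x2B007 (P1/RW1/US1/PS0)
  lvl1: tbl 0x2B, slot 1 ⇒ 0x2D007 (P1/RW1/US1/PS0)
  → PA=0x2DBDC  (2 entries read)
#2 VA=0x600C26 (r,kernel):
  lvl0: tbl 0x23, slot 3 ⇒ 0x6F002 (P0/RW1/US0/PS0)
  ⇒ fault: PAGE_NOT_PRESENT  — 1 lookups

Entries read for #0: 2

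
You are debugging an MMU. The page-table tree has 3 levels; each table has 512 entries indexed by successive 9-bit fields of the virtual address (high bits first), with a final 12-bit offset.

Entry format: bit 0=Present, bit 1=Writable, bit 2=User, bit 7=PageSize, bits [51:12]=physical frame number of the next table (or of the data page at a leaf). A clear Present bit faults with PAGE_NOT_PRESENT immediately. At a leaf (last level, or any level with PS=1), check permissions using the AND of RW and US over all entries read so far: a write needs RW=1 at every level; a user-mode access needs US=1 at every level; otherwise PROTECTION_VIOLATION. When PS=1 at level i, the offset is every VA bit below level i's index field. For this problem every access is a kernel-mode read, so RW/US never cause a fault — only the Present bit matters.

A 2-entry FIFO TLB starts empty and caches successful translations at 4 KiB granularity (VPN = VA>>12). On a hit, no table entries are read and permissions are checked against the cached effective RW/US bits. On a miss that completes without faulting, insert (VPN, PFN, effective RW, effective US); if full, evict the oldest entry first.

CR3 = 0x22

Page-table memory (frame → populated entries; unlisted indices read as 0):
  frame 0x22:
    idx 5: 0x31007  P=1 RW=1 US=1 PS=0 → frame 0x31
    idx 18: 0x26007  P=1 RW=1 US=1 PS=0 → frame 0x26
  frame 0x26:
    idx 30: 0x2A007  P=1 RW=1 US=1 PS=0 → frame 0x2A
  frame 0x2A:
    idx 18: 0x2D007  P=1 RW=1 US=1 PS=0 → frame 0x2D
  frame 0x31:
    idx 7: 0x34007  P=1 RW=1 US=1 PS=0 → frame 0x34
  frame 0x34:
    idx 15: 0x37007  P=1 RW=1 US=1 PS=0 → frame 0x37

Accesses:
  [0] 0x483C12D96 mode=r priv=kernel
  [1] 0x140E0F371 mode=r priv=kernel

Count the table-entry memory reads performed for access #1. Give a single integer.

Trace:
#0 VA=0x483C12D96 (r,kernel):
  L0: frame=0x22 idx=18 entry=0x26007 [P=1 RW=1 US=1 PS=0]
  L1: frame=0x26 idx=30 entry=0x2A007 [P=1 RW=1 US=1 PS=0]
  L2: frame=0x2A idx=18 entry=0x2D007 [P=1 RW=1 US=1 PS=0]
  → PA=0x2DD96  (3 entries read)
#1 VA=0x140E0F371 (r,kernel):
  L0: frame=0x22 idx=5 entry=0x31007 [P=1 RW=1 US=1 PS=0]
  L1: frame=0x31 idx=7 entry=0x34007 [P=1 RW=1 US=1 PS=0]
  L2: frame=0x34 idx=15 entry=0x37007 [P=1 RW=1 US=1 PS=0]
  → PA=0x37371  (3 entries read)

Entries read for #1: 3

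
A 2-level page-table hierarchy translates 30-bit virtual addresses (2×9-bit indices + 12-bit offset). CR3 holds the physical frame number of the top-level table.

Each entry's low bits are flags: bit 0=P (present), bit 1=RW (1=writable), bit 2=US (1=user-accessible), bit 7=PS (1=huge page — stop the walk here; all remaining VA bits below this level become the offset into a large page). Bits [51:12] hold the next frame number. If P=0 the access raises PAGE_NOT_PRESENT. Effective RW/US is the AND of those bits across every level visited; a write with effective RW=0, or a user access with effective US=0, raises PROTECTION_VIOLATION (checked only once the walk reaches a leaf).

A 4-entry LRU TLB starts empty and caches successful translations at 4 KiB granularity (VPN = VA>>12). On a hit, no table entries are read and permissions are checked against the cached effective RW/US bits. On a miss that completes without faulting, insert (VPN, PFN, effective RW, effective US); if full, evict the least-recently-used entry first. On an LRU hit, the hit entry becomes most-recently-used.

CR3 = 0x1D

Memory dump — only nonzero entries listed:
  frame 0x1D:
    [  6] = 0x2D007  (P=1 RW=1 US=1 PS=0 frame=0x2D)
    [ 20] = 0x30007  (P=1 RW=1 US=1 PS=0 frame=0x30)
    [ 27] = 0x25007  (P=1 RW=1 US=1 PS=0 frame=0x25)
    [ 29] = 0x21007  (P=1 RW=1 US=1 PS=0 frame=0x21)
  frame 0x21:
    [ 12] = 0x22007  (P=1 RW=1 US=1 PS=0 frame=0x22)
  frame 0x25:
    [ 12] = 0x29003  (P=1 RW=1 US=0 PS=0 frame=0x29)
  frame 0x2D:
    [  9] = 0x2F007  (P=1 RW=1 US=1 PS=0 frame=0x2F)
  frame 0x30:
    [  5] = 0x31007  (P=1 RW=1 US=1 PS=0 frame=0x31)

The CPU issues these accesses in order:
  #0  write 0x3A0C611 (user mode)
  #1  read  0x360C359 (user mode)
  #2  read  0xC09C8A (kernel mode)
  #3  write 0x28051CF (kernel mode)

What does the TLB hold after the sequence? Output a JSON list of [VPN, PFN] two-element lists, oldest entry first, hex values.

Per-access translation:
#0 VA=0x3A0C611 (w,user):
  L0: frame=0x1D idx=29 entry=0x21007 [P=1 RW=1 US=1 PS=0]
  L1: frame=0x21 idx=12 entry=0x22007 [P=1 RW=1 US=1 PS=0]
  ✓ 0x22611  — 2 lookups
#1 VA=0x360C359 (r,user):
  L0: frame=0x1D idx=27 entry=0x25007 [P=1 RW=1 US=1 PS=0]
  L1: frame=0x25 idx=12 entry=0x29003 [P=1 RW=1 US=0 PS=0]
  → PROTECTION_VIOLATION  (2 entries read)
#2 VA=0xC09C8A (r,kernel):
  L0: frame=0x1D idx=6 entry=0x2D007 [P=1 RW=1 US=1 PS=0]
  L1: frame=0x2D idx=9 entry=0x2F007 [P=1 RW=1 US=1 PS=0]
  ✓ 0x2FC8A  — 2 lookups
#3 VA=0x28051CF (w,kernel):
  L0: frame=0x1D idx=20 entry=0x30007 [P=1 RW=1 US=1 PS=0]
  L1: frame=0x30 idx=5 entry=0x31007 [P=1 RW=1 US=1 PS=0]
  ✓ 0x311CF  — 2 lookups

TLB: [["0x3A0C", "0x22"], ["0xC09", "0x2F"], ["0x2805", "0x31"]]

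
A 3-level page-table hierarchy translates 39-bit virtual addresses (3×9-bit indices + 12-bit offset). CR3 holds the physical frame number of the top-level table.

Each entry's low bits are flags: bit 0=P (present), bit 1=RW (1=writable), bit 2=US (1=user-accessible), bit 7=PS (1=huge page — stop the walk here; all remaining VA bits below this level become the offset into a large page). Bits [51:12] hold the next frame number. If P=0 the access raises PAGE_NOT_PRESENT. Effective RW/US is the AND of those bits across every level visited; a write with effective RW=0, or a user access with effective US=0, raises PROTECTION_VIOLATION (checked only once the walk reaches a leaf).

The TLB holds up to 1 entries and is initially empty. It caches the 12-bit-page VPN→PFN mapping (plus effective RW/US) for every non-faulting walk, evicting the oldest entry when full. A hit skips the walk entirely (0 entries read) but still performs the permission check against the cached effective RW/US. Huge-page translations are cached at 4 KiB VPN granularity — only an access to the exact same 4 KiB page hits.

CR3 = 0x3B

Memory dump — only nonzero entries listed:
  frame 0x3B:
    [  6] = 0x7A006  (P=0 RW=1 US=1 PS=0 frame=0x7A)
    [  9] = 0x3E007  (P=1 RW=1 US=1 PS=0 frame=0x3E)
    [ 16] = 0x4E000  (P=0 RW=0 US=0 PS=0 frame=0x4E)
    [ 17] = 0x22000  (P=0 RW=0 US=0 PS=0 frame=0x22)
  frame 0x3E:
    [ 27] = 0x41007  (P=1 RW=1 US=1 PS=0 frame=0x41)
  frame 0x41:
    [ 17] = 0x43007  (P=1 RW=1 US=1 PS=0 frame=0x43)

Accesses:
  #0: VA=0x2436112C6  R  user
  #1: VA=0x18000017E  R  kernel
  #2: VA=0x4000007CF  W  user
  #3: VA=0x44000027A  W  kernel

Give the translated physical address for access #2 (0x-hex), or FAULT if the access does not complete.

Trace:
#0 VA=0x2436112C6 (r,user):
  L0 @0x3B[9] → 0x3E007  P=1,RW=1,US=1,PS=0
  L1 @0x3E[27] → 0x41007  P=1,RW=1,US=1,PS=0
  L2 @0x41[17] → 0x43007  P=1,RW=1,US=1,PS=0
  ✓ 0x432C6  — 3 lookups
#1 VA=0x18000017E (r,kernel):
  L0 @0x3B[6] → 0x7A006  P=0,RW=1,US=1,PS=0
  ✗ PAGE_NOT_PRESENT  [1 reads]
#2 VA=0x4000007CF (w,user):
  L0 @0x3B[16] → 0x4E000  P=0,RW=0,US=0,PS=0
  ✗ PAGE_NOT_PRESENT  [1 reads]
#3 VA=0x44000027A (w,kernel):
  L0 @0x3B[17] → 0x22000  P=0,RW=0,US=0,PS=0
  ✗ PAGE_NOT_PRESENT  [1 reads]

Access #2 PA: FAULT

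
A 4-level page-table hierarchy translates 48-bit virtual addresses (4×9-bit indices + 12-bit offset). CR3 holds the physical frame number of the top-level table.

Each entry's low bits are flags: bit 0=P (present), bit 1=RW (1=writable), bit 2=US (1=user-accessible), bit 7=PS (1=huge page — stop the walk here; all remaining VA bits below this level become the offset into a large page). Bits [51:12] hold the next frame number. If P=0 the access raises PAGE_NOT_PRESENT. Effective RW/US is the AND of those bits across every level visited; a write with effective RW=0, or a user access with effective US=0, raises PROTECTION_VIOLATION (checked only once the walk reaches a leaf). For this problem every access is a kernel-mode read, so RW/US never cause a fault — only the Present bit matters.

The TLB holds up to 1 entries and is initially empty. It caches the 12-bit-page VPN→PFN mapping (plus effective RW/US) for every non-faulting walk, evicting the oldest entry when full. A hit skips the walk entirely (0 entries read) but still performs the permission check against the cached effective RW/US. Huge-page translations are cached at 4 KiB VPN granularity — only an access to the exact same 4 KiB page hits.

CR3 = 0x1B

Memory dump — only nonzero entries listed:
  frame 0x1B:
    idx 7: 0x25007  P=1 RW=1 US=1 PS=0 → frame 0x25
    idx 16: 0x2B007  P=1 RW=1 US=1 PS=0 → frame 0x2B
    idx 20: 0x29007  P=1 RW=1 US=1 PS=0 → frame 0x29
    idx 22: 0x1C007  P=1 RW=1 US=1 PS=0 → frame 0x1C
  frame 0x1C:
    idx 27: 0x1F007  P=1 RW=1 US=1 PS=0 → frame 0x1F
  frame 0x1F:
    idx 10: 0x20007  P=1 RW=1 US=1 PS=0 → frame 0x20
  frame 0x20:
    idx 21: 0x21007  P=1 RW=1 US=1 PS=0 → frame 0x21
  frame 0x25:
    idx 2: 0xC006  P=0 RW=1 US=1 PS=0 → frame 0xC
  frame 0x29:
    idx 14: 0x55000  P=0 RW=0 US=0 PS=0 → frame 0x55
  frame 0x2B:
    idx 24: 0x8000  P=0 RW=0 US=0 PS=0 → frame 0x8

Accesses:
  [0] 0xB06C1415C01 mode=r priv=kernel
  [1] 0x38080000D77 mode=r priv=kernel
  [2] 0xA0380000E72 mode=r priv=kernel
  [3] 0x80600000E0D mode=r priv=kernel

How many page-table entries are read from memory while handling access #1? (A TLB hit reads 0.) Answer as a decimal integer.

Trace:
#0 VA=0xB06C1415C01 (r,kernel):
  [0] read 0x1B idx=22: raw=0x1C007 flags P=1 W=1 U=1 S=0
  [1] read 0x1C idx=27: raw=0x1F007 flags P=1 W=1 U=1 S=0
  [2] read 0x1F idx=10: raw=0x20007 flags P=1 W=1 U=1 S=0
  [3] read 0x20 idx=21: raw=0x21007 flags P=1 W=1 U=1 S=0
  ⇒ phys 0x21C01  [4 reads]
#1 VA=0x38080000D77 (r,kernel):
  [0] read 0x1B idx=7: raw=0x25007 flags P=1 W=1 U=1 S=0
  [1] read 0x25 idx=2: raw=0xC006 flags P=0 W=1 U=1 S=0
  ⇒ fault: PAGE_NOT_PRESENT  — 2 lookups
#2 VA=0xA0380000E72 (r,kernel):
  [0] read 0x1B idx=20: raw=0x29007 flags P=1 W=1 U=1 S=0
  [1] read 0x29 idx=14: raw=0x55000 flags P=0 W=0 U=0 S=0
  ⇒ fault: PAGE_NOT_PRESENT  — 2 lookups
#3 VA=0x80600000E0D (r,kernel):
  [0] read 0x1B idx=16: raw=0x2B007 flags P=1 W=1 U=1 S=0
  [1] read 0x2B idx=24: raw=0x8000 flags P=0 W=0 U=0 S=0
  ⇒ fault: PAGE_NOT_PRESENT  — 2 lookups

Entries read for #1: 2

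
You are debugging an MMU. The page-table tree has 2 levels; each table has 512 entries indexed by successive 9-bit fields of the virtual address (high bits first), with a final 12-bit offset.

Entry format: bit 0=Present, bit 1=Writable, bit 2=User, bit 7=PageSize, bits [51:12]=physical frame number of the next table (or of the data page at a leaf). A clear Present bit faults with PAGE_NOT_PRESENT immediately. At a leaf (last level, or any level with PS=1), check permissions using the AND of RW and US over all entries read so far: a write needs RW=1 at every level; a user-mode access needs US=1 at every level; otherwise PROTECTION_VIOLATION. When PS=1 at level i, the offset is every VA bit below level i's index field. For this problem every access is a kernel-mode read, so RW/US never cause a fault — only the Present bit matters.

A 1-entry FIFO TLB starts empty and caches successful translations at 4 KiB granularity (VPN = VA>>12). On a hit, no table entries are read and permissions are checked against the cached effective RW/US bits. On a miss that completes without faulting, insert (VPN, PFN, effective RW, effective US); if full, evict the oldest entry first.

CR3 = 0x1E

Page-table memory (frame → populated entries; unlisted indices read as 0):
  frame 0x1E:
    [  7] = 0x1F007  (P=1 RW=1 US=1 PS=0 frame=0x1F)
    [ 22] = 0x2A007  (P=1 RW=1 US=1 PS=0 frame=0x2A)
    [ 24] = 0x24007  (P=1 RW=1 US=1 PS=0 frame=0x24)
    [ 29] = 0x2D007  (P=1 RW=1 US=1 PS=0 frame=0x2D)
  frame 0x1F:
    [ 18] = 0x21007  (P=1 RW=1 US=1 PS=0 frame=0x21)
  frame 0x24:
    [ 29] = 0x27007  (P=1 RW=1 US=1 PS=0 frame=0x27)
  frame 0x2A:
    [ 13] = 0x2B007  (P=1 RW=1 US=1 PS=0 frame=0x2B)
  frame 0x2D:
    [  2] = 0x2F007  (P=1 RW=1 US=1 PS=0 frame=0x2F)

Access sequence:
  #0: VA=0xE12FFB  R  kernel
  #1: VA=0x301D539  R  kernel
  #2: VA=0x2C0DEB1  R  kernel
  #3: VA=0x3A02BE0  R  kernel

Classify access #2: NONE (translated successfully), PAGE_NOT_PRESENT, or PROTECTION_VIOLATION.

Per-access translation:
#0 VA=0xE12FFB (r,kernel):
  [0] read 0x1E idx=7: raw=0x1F007 flags P=1 W=1 U=1 S=0
  [1] read 0x1F idx=18: raw=0x21007 flags P=1 W=1 U=1 S=0
  ⇒ phys 0x21FFB  [2 reads]
#1 VA=0x301D539 (r,kernel):
  [0] read 0x1E idx=24: raw=0x24007 flags P=1 W=1 U=1 S=0
  [1] read 0x24 idx=29: raw=0x27007 flags P=1 W=1 U=1 S=0
  ⇒ phys 0x27539  [2 reads]
#2 VA=0x2C0DEB1 (r,kernel):
  [0] read 0x1E idx=22: raw=0x2A007 flags P=1 W=1 U=1 S=0
  [1] read 0x2A idx=13: raw=0x2B007 flags P=1 W=1 U=1 S=0
  ⇒ phys 0x2BEB1  [2 reads]
#3 VA=0x3A02BE0 (r,kernel):
  [0] read 0x1E idx=29: raw=0x2D007 flags P=1 W=1 U=1 S=0
  [1] read 0x2D idx=2: raw=0x2F007 flags P=1 W=1 U=1 S=0
  ⇒ phys 0x2FBE0  [2 reads]

Access #2 fault: NONE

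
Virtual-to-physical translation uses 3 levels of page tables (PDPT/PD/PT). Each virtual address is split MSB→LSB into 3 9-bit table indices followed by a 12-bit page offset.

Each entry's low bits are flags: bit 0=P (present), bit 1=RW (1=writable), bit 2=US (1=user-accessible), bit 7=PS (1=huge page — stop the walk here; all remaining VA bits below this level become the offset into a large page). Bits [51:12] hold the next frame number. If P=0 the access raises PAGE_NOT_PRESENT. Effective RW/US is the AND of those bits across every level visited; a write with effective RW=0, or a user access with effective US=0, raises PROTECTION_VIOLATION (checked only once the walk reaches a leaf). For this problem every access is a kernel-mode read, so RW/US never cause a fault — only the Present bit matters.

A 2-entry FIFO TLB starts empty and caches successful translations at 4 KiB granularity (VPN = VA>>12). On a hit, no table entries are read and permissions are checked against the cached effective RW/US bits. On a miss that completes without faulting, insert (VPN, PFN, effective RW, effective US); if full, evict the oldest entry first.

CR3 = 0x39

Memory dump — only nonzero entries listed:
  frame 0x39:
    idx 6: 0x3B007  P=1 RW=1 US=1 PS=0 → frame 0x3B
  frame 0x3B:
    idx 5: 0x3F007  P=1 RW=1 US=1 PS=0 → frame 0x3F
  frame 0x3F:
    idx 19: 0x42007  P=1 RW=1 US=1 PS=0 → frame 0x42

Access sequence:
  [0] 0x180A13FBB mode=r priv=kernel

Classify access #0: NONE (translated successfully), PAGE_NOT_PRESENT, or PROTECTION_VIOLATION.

Walk each access:
#0 VA=0x180A13FBB (r,kernel):
  lvl0: tbl 0x39, slot 6 ⇒ 0x3B007 (P1/RW1/US1/PS0)
  lvl1: tbl 0x3B, slot 5 ⇒ 0x3F007 (P1/RW1/US1/PS0)
  lvl2: tbl 0x3F, slot 19 ⇒ 0x42007 (P1/RW1/US1/PS0)
  → PA=0x42FBB  (3 entries read)

Access #0 fault: NONE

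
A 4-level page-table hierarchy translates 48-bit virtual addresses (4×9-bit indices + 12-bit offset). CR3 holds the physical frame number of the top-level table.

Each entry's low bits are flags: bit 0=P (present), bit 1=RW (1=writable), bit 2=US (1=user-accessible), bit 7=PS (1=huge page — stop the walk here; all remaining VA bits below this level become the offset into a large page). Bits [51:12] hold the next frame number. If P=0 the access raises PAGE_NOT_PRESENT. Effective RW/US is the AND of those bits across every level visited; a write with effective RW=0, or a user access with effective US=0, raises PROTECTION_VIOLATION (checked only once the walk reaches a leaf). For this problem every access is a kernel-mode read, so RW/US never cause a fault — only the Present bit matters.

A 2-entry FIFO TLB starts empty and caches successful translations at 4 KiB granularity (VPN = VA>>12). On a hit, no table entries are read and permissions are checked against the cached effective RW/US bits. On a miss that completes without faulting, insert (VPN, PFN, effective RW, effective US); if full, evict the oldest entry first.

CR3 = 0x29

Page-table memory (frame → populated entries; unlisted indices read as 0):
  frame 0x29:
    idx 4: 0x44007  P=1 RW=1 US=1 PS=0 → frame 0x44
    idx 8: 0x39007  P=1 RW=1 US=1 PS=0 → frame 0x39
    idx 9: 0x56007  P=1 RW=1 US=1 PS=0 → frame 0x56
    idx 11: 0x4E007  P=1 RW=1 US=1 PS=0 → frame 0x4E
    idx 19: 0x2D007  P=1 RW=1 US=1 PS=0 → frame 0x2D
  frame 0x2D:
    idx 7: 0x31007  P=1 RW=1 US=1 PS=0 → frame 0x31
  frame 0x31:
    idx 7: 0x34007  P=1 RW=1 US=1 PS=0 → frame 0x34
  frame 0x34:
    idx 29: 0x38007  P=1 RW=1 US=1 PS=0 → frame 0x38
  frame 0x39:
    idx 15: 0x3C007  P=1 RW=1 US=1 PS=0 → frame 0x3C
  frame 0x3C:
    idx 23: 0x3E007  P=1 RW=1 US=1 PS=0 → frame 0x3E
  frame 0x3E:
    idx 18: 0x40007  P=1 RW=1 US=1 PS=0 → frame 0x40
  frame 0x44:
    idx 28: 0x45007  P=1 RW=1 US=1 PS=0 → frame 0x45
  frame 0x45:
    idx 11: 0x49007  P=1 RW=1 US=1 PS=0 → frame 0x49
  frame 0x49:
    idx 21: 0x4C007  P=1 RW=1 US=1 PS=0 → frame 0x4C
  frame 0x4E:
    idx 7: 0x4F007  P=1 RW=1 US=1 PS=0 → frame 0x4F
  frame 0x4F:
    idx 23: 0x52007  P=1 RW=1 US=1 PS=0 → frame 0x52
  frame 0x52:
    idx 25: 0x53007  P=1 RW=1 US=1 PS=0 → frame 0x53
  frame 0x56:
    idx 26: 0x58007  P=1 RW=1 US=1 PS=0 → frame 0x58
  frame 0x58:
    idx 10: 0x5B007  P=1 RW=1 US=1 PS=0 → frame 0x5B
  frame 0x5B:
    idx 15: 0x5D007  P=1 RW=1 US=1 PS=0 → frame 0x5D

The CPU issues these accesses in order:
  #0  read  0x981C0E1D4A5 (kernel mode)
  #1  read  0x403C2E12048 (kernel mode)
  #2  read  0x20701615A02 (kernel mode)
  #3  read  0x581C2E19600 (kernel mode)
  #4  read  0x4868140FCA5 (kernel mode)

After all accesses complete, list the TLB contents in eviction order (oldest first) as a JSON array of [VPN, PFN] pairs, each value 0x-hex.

Trace:
#0 VA=0x981C0E1D4A5 (r,kernel):
  lvl0: tbl 0x29, slot 19 ⇒ 0x2D007 (P1/RW1/US1/PS0)
  lvl1: tbl 0x2D, slot 7 ⇒ 0x31007 (P1/RW1/US1/PS0)
  lvl2: tbl 0x31, slot 7 ⇒ 0x34007 (P1/RW1/US1/PS0)
  lvl3: tbl 0x34, slot 29 ⇒ 0x38007 (P1/RW1/US1/PS0)
  ✓ 0x384A5  — 4 lookups
#1 VA=0x403C2E12048 (r,kernel):
  lvl0: tbl 0x29, slot 8 ⇒ 0x39007 (P1/RW1/US1/PS0)
  lvl1: tbl 0x39, slot 15 ⇒ 0x3C007 (P1/RW1/US1/PS0)
  lvl2: tbl 0x3C, slot 23 ⇒ 0x3E007 (P1/RW1/US1/PS0)
  lvl3: tbl 0x3E, slot 18 ⇒ 0x40007 (P1/RW1/US1/PS0)
  ✓ 0x40048  — 4 lookups
#2 VA=0x20701615A02 (r,kernel):
  lvl0: tbl 0x29, slot 4 ⇒ 0x44007 (P1/RW1/US1/PS0)
  lvl1: tbl 0x44, slot 28 ⇒ 0x45007 (P1/RW1/US1/PS0)
  lvl2: tbl 0x45, slot 11 ⇒ 0x49007 (P1/RW1/US1/PS0)
  lvl3: tbl 0x49, slot 21 ⇒ 0x4C007 (P1/RW1/US1/PS0)
  ✓ 0x4CA02  — 4 lookups
#3 VA=0x581C2E19600 (r,kernel):
  lvl0: tbl 0x29, slot 11 ⇒ 0x4E007 (P1/RW1/US1/PS0)
  lvl1: tbl 0x4E, slot 7 ⇒ 0x4F007 (P1/RW1/US1/PS0)
  lvl2: tbl 0x4F, slot 23 ⇒ 0x52007 (P1/RW1/US1/PS0)
  lvl3: tbl 0x52, slot 25 ⇒ 0x53007 (P1/RW1/US1/PS0)
  ✓ 0x53600  — 4 lookups
#4 VA=0x4868140FCA5 (r,kernel):
  lvl0: tbl 0x29, slot 9 ⇒ 0x56007 (P1/RW1/US1/PS0)
  lvl1: tbl 0x56, slot 26 ⇒ 0x58007 (P1/RW1/US1/PS0)
  lvl2: tbl 0x58, slot 10 ⇒ 0x5B007 (P1/RW1/US1/PS0)
  lvl3: tbl 0x5B, slot 15 ⇒ 0x5D007 (P1/RW1/US1/PS0)
  ✓ 0x5DCA5  — 4 lookups

TLB: [["0x581C2E19", "0x53"], ["0x4868140F", "0x5D"]]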